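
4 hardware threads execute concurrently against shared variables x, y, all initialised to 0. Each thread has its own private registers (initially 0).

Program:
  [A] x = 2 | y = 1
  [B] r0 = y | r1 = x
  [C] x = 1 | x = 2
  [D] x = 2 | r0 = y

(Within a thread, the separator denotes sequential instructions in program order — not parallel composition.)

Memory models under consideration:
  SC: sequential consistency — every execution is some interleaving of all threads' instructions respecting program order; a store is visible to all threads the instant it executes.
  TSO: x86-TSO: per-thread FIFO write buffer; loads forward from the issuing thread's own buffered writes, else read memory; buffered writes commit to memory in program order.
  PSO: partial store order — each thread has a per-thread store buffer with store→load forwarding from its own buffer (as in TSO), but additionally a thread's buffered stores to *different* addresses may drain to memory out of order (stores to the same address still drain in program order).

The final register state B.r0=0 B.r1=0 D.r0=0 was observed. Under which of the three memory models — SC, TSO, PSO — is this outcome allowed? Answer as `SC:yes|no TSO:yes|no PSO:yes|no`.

outcome vector order: (B.r0,B.r1,D.r0)
SC (10): (0,0,0); (0,0,1); (0,1,0); (0,1,1); (0,2,0); (0,2,1); (1,1,0); (1,1,1); (1,2,0); (1,2,1)
TSO (10): (0,0,0); (0,0,1); (0,1,0); (0,1,1); (0,2,0); (0,2,1); (1,1,0); (1,1,1); (1,2,0); (1,2,1)
PSO (12): (0,0,0); (0,0,1); (0,1,0); (0,1,1); (0,2,0); (0,2,1); (1,0,0); (1,0,1); (1,1,0); (1,1,1); (1,2,0); (1,2,1)
target (0,0,0) ∈ {SC,TSO,PSO}

SC:yes TSO:yes PSO:yes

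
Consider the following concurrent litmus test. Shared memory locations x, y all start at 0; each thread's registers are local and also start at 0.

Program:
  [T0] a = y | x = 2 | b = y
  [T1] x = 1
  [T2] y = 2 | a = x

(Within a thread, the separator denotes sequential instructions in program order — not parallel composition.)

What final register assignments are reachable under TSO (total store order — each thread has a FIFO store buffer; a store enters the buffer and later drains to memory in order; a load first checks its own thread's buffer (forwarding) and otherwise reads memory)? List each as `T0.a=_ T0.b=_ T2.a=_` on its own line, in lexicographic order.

T0.a=0 T0.b=0 T2.a=0
T0.a=0 T0.b=0 T2.a=1
T0.a=0 T0.b=0 T2.a=2
T0.a=0 T0.b=2 T2.a=0
T0.a=0 T0.b=2 T2.a=1
T0.a=0 T0.b=2 T2.a=2
T0.a=2 T0.b=2 T2.a=0
T0.a=2 T0.b=2 T2.a=1
T0.a=2 T0.b=2 T2.a=2

outcome vector order: (T0.a,T0.b,T2.a)
|TSO outcomes| = 9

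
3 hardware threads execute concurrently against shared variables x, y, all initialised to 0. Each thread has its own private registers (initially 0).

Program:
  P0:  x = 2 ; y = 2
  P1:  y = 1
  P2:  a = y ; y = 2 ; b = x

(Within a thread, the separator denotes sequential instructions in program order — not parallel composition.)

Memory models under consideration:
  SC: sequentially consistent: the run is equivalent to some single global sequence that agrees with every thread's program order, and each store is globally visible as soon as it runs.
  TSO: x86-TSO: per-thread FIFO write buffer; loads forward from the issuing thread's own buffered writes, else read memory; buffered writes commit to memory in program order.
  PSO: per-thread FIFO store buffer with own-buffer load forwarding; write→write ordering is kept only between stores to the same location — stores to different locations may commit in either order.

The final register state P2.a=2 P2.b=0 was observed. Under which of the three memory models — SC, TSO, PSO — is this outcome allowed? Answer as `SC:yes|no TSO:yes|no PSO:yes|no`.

SC:no TSO:no PSO:yes

outcome vector order: (P2.a,P2.b)
SC: 5 outcomes — {<0 0>; <0 2>; <1 0>; <1 2>; <2 2>}
TSO: 5 outcomes — {<0 0>; <0 2>; <1 0>; <1 2>; <2 2>}
PSO: 6 outcomes — {<0 0>; <0 2>; <1 0>; <1 2>; <2 0>; <2 2>}
target <2 0> ∈ {PSO}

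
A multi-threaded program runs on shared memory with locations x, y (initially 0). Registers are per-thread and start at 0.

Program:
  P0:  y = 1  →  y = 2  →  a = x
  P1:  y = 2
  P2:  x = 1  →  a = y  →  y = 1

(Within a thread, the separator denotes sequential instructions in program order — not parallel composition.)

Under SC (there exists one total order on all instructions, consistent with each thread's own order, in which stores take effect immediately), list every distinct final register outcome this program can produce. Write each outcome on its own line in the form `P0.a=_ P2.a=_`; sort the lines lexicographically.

outcome vector order: (P0.a,P2.a)
|SC outcomes| = 4

P0.a=0 P2.a=2
P0.a=1 P2.a=0
P0.a=1 P2.a=1
P0.a=1 P2.a=2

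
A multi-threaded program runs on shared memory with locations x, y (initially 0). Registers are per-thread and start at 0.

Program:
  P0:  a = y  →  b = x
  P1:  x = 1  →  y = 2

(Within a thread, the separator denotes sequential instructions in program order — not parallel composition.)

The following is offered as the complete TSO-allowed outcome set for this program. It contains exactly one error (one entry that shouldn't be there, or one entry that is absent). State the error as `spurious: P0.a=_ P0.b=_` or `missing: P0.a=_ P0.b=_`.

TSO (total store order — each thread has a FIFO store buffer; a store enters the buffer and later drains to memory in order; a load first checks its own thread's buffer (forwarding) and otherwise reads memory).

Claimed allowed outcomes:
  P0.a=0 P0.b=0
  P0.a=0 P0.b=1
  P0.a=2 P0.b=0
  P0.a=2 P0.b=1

spurious: P0.a=2 P0.b=0

outcome vector order: (P0.a,P0.b)
under TSO → <0 0>; <0 1>; <2 1>
claimed∖TSO = {<2 0>}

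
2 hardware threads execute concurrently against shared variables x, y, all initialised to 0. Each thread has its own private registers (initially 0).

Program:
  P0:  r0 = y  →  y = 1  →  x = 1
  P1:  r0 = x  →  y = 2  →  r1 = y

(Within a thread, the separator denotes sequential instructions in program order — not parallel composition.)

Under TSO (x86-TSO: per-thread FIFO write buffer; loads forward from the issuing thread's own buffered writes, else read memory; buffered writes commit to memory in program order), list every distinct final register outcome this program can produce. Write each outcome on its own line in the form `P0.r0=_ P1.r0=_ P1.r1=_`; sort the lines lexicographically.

P0.r0=0 P1.r0=0 P1.r1=1
P0.r0=0 P1.r0=0 P1.r1=2
P0.r0=0 P1.r0=1 P1.r1=2
P0.r0=2 P1.r0=0 P1.r1=1
P0.r0=2 P1.r0=0 P1.r1=2

outcome vector order: (P0.r0,P1.r0,P1.r1)
|TSO outcomes| = 5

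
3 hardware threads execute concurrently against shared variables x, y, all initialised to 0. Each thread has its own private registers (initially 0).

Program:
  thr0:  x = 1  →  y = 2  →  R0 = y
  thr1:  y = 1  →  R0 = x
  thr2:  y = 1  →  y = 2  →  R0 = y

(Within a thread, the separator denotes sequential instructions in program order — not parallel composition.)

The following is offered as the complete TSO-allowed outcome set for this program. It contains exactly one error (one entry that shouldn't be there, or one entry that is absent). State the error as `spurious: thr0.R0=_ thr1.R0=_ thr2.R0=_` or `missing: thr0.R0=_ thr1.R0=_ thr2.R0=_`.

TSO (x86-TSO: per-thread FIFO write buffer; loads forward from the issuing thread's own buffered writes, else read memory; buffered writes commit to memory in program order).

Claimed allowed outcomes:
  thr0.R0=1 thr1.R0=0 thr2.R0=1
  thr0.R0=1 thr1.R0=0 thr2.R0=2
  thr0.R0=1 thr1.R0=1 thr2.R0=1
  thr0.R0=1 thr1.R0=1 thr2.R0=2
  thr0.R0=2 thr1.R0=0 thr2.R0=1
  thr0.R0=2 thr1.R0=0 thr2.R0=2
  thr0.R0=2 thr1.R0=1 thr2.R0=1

missing: thr0.R0=2 thr1.R0=1 thr2.R0=2

outcome vector order: (thr0.R0,thr1.R0,thr2.R0)
under TSO → (1,0,1) (1,0,2) (1,1,1) (1,1,2) (2,0,1) (2,0,2) (2,1,1) (2,1,2)
TSO∖claimed = {(2,1,2)}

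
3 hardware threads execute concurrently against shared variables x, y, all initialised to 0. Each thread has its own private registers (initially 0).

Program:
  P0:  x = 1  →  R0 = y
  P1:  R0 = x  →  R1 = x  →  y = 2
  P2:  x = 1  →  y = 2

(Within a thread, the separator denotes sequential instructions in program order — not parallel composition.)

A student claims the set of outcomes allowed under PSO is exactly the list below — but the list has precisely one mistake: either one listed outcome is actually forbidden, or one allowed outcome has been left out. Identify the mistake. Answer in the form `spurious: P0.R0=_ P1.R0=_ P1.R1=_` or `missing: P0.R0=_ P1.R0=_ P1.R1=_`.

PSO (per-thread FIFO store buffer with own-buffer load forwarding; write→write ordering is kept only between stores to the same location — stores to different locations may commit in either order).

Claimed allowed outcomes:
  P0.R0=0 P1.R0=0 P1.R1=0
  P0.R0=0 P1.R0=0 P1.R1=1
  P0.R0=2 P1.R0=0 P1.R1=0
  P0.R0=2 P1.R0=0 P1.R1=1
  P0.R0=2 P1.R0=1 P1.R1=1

outcome vector order: (P0.R0,P1.R0,P1.R1)
[PSO] allowed = {(0,0,0), (0,0,1), (0,1,1), (2,0,0), (2,0,1), (2,1,1)}
PSO∖claimed = {(0,1,1)}

missing: P0.R0=0 P1.R0=1 P1.R1=1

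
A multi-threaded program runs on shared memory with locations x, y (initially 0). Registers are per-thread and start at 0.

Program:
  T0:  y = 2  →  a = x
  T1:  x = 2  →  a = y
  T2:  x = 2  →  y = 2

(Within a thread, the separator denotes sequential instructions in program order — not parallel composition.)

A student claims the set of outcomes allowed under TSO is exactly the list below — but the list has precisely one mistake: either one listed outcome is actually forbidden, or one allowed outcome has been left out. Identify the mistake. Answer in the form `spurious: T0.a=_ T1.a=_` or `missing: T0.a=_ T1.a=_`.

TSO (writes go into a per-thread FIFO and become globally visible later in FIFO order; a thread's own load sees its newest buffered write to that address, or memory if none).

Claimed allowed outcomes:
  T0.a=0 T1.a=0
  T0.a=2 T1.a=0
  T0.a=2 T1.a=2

missing: T0.a=0 T1.a=2

outcome vector order: (T0.a,T1.a)
under TSO → 0/0, 0/2, 2/0, 2/2
TSO∖claimed = {0/2}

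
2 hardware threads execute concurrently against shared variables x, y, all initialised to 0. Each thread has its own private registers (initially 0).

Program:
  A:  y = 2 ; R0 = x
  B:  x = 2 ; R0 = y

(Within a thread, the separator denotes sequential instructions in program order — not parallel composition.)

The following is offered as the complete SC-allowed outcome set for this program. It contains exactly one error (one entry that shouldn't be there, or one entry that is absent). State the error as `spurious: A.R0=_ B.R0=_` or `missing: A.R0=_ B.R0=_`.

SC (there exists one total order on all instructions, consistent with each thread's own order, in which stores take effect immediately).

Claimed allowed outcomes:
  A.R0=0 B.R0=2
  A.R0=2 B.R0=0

missing: A.R0=2 B.R0=2

outcome vector order: (A.R0,B.R0)
under SC → 0/2 2/0 2/2
SC∖claimed = {2/2}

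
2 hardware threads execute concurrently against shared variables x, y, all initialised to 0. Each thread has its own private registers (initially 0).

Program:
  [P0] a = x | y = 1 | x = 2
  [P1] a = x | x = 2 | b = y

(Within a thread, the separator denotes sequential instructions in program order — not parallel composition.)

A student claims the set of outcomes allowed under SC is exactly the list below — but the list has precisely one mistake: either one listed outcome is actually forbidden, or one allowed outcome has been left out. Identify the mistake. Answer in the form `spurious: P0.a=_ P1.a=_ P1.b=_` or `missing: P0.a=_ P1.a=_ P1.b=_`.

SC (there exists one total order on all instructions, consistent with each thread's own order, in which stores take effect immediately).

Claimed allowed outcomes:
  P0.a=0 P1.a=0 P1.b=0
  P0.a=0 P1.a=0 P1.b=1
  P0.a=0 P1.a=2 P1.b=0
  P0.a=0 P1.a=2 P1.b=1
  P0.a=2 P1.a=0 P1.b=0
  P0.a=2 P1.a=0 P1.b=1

spurious: P0.a=0 P1.a=2 P1.b=0

outcome vector order: (P0.a,P1.a,P1.b)
[SC] allowed = {<0 0 0> <0 0 1> <0 2 1> <2 0 0> <2 0 1>}
claimed∖SC = {<0 2 0>}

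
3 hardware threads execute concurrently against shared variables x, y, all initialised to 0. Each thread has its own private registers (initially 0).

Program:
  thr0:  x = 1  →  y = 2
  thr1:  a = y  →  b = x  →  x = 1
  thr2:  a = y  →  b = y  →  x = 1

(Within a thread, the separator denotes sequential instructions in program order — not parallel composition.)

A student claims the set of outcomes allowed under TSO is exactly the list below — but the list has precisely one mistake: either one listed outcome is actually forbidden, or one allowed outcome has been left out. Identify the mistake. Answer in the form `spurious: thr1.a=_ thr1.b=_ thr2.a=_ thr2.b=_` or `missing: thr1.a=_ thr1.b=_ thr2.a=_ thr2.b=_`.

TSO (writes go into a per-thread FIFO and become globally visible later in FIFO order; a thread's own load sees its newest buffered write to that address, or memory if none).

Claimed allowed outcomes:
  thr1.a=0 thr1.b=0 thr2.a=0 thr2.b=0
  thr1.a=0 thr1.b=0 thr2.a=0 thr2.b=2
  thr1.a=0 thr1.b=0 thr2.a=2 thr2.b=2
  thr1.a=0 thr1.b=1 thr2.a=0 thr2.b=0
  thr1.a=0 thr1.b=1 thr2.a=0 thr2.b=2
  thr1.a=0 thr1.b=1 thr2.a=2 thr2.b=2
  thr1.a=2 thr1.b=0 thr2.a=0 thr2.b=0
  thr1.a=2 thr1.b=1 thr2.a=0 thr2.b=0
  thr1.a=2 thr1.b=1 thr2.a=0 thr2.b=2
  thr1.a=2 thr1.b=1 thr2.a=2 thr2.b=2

outcome vector order: (thr1.a,thr1.b,thr2.a,thr2.b)
under TSO → <0 0 0 0>; <0 0 0 2>; <0 0 2 2>; <0 1 0 0>; <0 1 0 2>; <0 1 2 2>; <2 1 0 0>; <2 1 0 2>; <2 1 2 2>
claimed∖TSO = {<2 0 0 0>}

spurious: thr1.a=2 thr1.b=0 thr2.a=0 thr2.b=0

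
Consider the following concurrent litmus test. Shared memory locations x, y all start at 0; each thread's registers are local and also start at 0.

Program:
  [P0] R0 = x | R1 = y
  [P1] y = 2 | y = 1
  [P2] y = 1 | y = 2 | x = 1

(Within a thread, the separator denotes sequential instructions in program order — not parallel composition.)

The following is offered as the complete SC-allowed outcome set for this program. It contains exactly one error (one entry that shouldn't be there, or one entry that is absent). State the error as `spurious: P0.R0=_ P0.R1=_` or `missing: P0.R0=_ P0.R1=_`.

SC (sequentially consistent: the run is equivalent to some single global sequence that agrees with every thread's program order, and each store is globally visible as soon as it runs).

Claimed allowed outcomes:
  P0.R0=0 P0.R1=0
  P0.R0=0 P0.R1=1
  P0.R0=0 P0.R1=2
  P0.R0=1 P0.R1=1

missing: P0.R0=1 P0.R1=2

outcome vector order: (P0.R0,P0.R1)
[SC] allowed = {(0,0) (0,1) (0,2) (1,1) (1,2)}
SC∖claimed = {(1,2)}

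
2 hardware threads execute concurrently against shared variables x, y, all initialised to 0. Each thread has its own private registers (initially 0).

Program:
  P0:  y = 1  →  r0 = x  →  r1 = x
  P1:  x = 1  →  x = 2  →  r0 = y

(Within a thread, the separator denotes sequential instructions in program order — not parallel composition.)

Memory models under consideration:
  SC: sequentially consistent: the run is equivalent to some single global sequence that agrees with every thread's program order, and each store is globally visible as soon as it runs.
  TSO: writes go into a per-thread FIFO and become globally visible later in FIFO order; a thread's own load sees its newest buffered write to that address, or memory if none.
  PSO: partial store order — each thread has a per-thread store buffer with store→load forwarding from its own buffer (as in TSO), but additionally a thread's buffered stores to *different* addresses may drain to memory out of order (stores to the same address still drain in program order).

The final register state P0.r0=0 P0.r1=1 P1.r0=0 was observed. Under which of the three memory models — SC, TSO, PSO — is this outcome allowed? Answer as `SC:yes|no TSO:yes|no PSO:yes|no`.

outcome vector order: (P0.r0,P0.r1,P1.r0)
under SC → 001, 011, 021, 111, 121, 220, 221
under TSO → 000, 001, 010, 011, 020, 021, 110, 111, 120, 121, 220, 221
under PSO → 000, 001, 010, 011, 020, 021, 110, 111, 120, 121, 220, 221
target 010 ∈ {TSO,PSO}

SC:no TSO:yes PSO:yes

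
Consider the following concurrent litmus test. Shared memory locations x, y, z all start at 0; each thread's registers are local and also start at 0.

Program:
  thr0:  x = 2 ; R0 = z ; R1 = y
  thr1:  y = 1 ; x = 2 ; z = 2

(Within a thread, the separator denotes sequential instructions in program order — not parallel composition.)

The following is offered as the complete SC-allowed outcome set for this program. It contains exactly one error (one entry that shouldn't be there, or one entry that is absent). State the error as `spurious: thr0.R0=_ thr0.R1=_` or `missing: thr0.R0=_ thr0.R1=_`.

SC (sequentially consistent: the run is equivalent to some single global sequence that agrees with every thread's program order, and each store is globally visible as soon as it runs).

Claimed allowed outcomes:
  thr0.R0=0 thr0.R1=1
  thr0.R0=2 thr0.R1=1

missing: thr0.R0=0 thr0.R1=0

outcome vector order: (thr0.R0,thr0.R1)
under SC → (0,0), (0,1), (2,1)
SC∖claimed = {(0,0)}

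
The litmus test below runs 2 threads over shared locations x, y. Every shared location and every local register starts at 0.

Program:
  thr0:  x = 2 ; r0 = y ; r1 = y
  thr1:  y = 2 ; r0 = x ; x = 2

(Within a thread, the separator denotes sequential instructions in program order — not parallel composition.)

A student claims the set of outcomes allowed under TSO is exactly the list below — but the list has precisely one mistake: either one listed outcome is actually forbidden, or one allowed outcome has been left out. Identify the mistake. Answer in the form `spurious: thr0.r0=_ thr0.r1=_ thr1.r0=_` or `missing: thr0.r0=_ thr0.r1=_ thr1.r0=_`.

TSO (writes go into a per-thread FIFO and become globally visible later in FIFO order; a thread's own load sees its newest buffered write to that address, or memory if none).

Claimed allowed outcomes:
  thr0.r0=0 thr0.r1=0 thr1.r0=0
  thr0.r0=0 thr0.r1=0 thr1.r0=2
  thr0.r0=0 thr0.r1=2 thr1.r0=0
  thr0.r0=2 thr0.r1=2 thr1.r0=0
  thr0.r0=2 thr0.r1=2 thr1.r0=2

outcome vector order: (thr0.r0,thr0.r1,thr1.r0)
under TSO → (0,0,0) (0,0,2) (0,2,0) (0,2,2) (2,2,0) (2,2,2)
TSO∖claimed = {(0,2,2)}

missing: thr0.r0=0 thr0.r1=2 thr1.r0=2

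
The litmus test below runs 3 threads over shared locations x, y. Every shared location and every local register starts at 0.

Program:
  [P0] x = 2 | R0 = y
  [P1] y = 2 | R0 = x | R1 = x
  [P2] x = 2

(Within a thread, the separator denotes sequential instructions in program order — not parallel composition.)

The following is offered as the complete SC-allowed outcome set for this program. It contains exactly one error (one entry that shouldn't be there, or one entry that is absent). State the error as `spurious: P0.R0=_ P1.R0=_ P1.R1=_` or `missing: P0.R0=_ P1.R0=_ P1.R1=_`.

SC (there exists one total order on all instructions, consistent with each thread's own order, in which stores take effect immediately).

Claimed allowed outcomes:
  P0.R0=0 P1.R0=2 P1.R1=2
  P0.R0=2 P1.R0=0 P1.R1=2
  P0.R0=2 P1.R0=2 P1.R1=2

outcome vector order: (P0.R0,P1.R0,P1.R1)
under SC → 022 200 202 222
SC∖claimed = {200}

missing: P0.R0=2 P1.R0=0 P1.R1=0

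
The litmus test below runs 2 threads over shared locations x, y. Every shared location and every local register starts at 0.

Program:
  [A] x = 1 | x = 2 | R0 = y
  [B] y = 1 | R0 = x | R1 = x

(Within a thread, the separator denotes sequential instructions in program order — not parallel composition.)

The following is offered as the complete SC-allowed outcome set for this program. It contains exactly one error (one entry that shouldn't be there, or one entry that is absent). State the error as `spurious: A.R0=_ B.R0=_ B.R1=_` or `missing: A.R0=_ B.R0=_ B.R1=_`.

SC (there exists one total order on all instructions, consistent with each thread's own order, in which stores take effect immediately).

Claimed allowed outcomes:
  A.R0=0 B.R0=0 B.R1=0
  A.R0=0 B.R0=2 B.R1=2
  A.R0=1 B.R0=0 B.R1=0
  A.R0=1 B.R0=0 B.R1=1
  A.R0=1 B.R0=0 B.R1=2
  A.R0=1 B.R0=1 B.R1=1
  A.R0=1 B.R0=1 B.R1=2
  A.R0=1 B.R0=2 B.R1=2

spurious: A.R0=0 B.R0=0 B.R1=0

outcome vector order: (A.R0,B.R0,B.R1)
under SC → 022; 100; 101; 102; 111; 112; 122
claimed∖SC = {000}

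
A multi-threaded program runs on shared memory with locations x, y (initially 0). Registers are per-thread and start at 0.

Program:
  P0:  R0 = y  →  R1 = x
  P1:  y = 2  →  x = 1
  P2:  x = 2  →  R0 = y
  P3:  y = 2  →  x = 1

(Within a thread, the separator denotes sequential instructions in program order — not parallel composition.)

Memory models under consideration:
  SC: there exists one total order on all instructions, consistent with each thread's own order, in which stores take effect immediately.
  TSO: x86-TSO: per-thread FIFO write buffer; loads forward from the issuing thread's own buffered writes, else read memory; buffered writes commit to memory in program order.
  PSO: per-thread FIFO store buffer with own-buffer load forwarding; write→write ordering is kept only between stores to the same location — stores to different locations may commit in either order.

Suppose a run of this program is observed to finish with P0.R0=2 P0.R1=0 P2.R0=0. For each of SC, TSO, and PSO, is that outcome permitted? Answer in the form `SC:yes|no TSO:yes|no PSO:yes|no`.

outcome vector order: (P0.R0,P0.R1,P2.R0)
under SC → 000, 002, 010, 012, 020, 022, 202, 210, 212, 220, 222
under TSO → 000, 002, 010, 012, 020, 022, 200, 202, 210, 212, 220, 222
under PSO → 000, 002, 010, 012, 020, 022, 200, 202, 210, 212, 220, 222
target 200 ∈ {TSO,PSO}

SC:no TSO:yes PSO:yes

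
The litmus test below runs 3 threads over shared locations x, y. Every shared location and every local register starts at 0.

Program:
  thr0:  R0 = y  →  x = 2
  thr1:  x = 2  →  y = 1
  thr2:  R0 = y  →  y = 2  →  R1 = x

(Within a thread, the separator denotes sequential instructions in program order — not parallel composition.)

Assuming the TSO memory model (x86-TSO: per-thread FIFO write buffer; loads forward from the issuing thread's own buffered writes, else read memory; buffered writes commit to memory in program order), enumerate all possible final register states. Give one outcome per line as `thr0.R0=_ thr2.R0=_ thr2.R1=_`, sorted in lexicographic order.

outcome vector order: (thr0.R0,thr2.R0,thr2.R1)
|TSO outcomes| = 9

thr0.R0=0 thr2.R0=0 thr2.R1=0
thr0.R0=0 thr2.R0=0 thr2.R1=2
thr0.R0=0 thr2.R0=1 thr2.R1=2
thr0.R0=1 thr2.R0=0 thr2.R1=0
thr0.R0=1 thr2.R0=0 thr2.R1=2
thr0.R0=1 thr2.R0=1 thr2.R1=2
thr0.R0=2 thr2.R0=0 thr2.R1=0
thr0.R0=2 thr2.R0=0 thr2.R1=2
thr0.R0=2 thr2.R0=1 thr2.R1=2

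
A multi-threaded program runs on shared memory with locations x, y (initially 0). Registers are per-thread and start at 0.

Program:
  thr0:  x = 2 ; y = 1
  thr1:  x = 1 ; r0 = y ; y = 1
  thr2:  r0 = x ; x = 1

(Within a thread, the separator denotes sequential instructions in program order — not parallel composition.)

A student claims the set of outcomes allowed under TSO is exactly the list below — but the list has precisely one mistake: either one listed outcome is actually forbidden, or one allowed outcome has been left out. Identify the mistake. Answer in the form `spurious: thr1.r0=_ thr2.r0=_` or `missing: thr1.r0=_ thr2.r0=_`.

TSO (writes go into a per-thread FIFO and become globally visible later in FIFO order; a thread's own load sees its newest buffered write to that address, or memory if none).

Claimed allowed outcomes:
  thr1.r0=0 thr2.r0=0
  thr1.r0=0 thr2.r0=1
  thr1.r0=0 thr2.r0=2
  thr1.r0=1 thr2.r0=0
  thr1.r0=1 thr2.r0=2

outcome vector order: (thr1.r0,thr2.r0)
TSO (6): 0/0 0/1 0/2 1/0 1/1 1/2
TSO∖claimed = {1/1}

missing: thr1.r0=1 thr2.r0=1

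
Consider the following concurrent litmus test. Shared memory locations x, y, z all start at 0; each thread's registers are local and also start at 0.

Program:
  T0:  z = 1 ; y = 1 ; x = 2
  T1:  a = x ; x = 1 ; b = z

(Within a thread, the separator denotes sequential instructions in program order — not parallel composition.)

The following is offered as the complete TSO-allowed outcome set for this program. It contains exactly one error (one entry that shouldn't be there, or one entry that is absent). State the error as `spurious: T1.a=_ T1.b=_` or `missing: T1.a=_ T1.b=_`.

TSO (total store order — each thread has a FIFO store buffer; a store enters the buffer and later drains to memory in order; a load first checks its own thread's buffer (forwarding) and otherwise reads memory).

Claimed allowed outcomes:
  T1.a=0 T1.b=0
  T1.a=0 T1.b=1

outcome vector order: (T1.a,T1.b)
under TSO → (0,0), (0,1), (2,1)
TSO∖claimed = {(2,1)}

missing: T1.a=2 T1.b=1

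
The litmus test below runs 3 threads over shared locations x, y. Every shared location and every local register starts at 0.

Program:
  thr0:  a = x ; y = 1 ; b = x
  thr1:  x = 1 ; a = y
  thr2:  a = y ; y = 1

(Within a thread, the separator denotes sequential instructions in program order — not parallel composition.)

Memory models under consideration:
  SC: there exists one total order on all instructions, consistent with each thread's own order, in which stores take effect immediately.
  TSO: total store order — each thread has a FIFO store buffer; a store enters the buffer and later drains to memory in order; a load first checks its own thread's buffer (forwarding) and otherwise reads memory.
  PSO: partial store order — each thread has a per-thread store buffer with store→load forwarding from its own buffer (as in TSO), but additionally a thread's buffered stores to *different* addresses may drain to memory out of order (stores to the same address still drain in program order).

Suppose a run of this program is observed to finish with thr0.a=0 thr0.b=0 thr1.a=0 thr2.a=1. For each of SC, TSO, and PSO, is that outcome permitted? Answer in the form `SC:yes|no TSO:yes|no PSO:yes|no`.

outcome vector order: (thr0.a,thr0.b,thr1.a,thr2.a)
SC: 10 outcomes — {(0,0,1,0) (0,0,1,1) (0,1,0,0) (0,1,0,1) (0,1,1,0) (0,1,1,1) (1,1,0,0) (1,1,0,1) (1,1,1,0) (1,1,1,1)}
TSO: 12 outcomes — {(0,0,0,0) (0,0,0,1) (0,0,1,0) (0,0,1,1) (0,1,0,0) (0,1,0,1) (0,1,1,0) (0,1,1,1) (1,1,0,0) (1,1,0,1) (1,1,1,0) (1,1,1,1)}
PSO: 12 outcomes — {(0,0,0,0) (0,0,0,1) (0,0,1,0) (0,0,1,1) (0,1,0,0) (0,1,0,1) (0,1,1,0) (0,1,1,1) (1,1,0,0) (1,1,0,1) (1,1,1,0) (1,1,1,1)}
target (0,0,0,1) ∈ {TSO,PSO}

SC:no TSO:yes PSO:yes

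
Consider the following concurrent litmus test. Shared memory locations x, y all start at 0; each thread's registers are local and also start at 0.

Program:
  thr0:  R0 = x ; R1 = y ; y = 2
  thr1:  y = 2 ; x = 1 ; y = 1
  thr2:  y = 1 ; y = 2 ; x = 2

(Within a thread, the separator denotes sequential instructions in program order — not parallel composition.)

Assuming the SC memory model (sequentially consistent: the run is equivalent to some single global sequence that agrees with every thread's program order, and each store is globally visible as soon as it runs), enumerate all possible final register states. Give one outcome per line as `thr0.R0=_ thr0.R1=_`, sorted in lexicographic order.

outcome vector order: (thr0.R0,thr0.R1)
|SC outcomes| = 7

thr0.R0=0 thr0.R1=0
thr0.R0=0 thr0.R1=1
thr0.R0=0 thr0.R1=2
thr0.R0=1 thr0.R1=1
thr0.R0=1 thr0.R1=2
thr0.R0=2 thr0.R1=1
thr0.R0=2 thr0.R1=2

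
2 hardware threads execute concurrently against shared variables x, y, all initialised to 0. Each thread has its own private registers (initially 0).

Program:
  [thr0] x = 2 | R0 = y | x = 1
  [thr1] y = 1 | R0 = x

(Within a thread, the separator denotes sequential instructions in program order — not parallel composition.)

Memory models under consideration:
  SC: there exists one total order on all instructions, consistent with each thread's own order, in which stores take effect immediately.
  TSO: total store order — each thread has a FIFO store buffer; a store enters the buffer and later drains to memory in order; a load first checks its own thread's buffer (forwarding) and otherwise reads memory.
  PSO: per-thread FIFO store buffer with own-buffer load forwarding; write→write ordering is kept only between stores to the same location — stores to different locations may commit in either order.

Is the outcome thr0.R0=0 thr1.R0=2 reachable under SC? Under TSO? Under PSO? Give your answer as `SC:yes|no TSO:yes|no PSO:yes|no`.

SC:yes TSO:yes PSO:yes

outcome vector order: (thr0.R0,thr1.R0)
SC: 5 outcomes — {(0,1) (0,2) (1,0) (1,1) (1,2)}
TSO: 6 outcomes — {(0,0) (0,1) (0,2) (1,0) (1,1) (1,2)}
PSO: 6 outcomes — {(0,0) (0,1) (0,2) (1,0) (1,1) (1,2)}
target (0,2) ∈ {SC,TSO,PSO}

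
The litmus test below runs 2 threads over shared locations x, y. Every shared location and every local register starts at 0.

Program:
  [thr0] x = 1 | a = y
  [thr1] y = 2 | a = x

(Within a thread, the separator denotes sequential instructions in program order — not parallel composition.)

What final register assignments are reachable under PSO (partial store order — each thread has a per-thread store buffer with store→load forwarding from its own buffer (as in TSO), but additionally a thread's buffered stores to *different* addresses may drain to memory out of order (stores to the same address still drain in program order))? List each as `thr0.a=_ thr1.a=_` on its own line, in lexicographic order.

outcome vector order: (thr0.a,thr1.a)
|PSO outcomes| = 4

thr0.a=0 thr1.a=0
thr0.a=0 thr1.a=1
thr0.a=2 thr1.a=0
thr0.a=2 thr1.a=1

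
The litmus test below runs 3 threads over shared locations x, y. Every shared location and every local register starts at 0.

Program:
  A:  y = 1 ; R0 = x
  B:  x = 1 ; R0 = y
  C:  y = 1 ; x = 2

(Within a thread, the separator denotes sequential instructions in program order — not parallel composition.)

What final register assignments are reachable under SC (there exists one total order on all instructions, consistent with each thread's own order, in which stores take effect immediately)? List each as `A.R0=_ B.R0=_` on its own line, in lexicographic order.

outcome vector order: (A.R0,B.R0)
|SC outcomes| = 5

A.R0=0 B.R0=1
A.R0=1 B.R0=0
A.R0=1 B.R0=1
A.R0=2 B.R0=0
A.R0=2 B.R0=1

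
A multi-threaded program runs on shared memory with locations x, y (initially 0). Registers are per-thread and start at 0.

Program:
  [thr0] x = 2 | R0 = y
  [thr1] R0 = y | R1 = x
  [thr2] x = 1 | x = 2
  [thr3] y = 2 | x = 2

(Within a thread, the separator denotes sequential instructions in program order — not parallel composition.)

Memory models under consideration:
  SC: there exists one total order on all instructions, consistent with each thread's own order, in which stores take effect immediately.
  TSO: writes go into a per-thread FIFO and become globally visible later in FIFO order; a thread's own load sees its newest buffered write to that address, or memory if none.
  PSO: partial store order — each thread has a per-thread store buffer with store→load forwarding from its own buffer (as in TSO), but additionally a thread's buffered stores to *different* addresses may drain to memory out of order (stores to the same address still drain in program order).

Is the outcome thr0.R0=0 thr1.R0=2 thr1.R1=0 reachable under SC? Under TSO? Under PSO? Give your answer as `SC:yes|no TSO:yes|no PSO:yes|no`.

outcome vector order: (thr0.R0,thr1.R0,thr1.R1)
under SC → 000 001 002 021 022 200 201 202 220 221 222
under TSO → 000 001 002 020 021 022 200 201 202 220 221 222
under PSO → 000 001 002 020 021 022 200 201 202 220 221 222
target 020 ∈ {TSO,PSO}

SC:no TSO:yes PSO:yes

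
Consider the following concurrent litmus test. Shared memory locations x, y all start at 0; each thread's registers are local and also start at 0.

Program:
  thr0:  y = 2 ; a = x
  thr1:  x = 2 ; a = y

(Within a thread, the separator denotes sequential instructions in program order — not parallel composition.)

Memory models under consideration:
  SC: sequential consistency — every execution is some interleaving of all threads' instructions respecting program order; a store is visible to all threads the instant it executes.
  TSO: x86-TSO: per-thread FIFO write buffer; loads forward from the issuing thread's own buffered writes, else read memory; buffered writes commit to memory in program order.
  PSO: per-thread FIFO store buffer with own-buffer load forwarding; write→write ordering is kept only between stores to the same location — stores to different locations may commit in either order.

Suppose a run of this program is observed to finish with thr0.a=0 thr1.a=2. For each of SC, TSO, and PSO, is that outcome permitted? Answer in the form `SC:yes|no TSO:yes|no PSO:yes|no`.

outcome vector order: (thr0.a,thr1.a)
under SC → (0,2); (2,0); (2,2)
under TSO → (0,0); (0,2); (2,0); (2,2)
under PSO → (0,0); (0,2); (2,0); (2,2)
target (0,2) ∈ {SC,TSO,PSO}

SC:yes TSO:yes PSO:yes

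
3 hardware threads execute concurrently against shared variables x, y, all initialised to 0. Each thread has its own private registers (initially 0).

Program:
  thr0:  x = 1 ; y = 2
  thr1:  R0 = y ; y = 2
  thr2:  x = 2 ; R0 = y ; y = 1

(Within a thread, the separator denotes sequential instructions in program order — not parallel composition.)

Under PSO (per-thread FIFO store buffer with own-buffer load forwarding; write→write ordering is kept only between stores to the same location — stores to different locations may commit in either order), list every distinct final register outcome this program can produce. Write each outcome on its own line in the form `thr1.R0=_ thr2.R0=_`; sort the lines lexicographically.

outcome vector order: (thr1.R0,thr2.R0)
|PSO outcomes| = 6

thr1.R0=0 thr2.R0=0
thr1.R0=0 thr2.R0=2
thr1.R0=1 thr2.R0=0
thr1.R0=1 thr2.R0=2
thr1.R0=2 thr2.R0=0
thr1.R0=2 thr2.R0=2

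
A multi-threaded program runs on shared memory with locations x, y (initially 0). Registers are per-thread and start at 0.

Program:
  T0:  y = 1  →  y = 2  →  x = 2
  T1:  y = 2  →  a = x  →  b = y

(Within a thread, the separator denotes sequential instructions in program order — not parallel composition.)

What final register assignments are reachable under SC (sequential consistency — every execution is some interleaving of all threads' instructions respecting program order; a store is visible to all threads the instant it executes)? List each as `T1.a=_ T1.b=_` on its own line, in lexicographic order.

T1.a=0 T1.b=1
T1.a=0 T1.b=2
T1.a=2 T1.b=2

outcome vector order: (T1.a,T1.b)
|SC outcomes| = 3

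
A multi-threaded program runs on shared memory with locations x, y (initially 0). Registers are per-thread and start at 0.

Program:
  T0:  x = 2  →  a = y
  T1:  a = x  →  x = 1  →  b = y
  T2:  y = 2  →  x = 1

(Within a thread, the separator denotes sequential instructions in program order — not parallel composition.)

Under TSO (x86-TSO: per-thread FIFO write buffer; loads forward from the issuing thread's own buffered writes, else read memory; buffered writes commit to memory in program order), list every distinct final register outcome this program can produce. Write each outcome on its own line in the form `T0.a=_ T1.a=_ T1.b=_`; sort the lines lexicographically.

T0.a=0 T1.a=0 T1.b=0
T0.a=0 T1.a=0 T1.b=2
T0.a=0 T1.a=1 T1.b=2
T0.a=0 T1.a=2 T1.b=0
T0.a=0 T1.a=2 T1.b=2
T0.a=2 T1.a=0 T1.b=0
T0.a=2 T1.a=0 T1.b=2
T0.a=2 T1.a=1 T1.b=2
T0.a=2 T1.a=2 T1.b=0
T0.a=2 T1.a=2 T1.b=2

outcome vector order: (T0.a,T1.a,T1.b)
|TSO outcomes| = 10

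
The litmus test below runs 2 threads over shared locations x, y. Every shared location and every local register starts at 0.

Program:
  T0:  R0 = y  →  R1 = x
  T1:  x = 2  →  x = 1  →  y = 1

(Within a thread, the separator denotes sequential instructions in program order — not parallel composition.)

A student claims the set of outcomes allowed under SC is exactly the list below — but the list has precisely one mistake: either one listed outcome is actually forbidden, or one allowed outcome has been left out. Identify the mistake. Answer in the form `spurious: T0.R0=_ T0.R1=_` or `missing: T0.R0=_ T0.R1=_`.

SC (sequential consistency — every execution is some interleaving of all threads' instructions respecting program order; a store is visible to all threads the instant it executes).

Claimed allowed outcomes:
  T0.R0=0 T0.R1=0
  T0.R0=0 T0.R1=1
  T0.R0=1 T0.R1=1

missing: T0.R0=0 T0.R1=2

outcome vector order: (T0.R0,T0.R1)
under SC → (0,0); (0,1); (0,2); (1,1)
SC∖claimed = {(0,2)}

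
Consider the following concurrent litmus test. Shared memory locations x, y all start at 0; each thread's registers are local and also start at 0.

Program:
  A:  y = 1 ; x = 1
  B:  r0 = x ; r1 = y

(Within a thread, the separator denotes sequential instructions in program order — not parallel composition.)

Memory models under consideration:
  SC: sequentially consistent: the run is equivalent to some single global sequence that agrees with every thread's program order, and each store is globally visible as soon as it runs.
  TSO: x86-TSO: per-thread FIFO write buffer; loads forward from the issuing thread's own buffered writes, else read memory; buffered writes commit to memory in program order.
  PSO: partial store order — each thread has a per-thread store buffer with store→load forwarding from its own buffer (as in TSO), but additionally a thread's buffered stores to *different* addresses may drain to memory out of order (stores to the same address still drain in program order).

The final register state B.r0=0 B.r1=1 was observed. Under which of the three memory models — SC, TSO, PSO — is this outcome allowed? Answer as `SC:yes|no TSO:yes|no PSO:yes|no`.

outcome vector order: (B.r0,B.r1)
SC (3): 0/0, 0/1, 1/1
TSO (3): 0/0, 0/1, 1/1
PSO (4): 0/0, 0/1, 1/0, 1/1
target 0/1 ∈ {SC,TSO,PSO}

SC:yes TSO:yes PSO:yes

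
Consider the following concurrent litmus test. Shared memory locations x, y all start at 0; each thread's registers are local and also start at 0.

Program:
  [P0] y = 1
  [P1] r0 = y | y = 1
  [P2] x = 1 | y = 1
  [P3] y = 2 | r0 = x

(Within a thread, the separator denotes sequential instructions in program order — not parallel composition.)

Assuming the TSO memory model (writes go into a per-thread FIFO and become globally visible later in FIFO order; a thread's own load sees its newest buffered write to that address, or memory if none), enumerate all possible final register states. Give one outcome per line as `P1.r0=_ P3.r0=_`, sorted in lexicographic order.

outcome vector order: (P1.r0,P3.r0)
|TSO outcomes| = 6

P1.r0=0 P3.r0=0
P1.r0=0 P3.r0=1
P1.r0=1 P3.r0=0
P1.r0=1 P3.r0=1
P1.r0=2 P3.r0=0
P1.r0=2 P3.r0=1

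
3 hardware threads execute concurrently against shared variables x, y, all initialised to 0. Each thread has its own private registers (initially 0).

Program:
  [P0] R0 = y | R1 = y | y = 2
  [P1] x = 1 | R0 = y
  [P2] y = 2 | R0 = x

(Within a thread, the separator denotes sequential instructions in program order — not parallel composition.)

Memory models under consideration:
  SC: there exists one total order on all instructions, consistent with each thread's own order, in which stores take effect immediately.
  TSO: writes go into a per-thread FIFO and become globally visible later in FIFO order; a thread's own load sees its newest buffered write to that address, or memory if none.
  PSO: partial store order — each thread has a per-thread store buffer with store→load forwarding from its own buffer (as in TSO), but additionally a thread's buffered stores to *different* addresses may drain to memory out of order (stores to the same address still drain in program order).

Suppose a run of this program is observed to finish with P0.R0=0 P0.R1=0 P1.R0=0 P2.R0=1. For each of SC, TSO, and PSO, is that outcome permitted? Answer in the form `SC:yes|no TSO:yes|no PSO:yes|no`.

outcome vector order: (P0.R0,P0.R1,P1.R0,P2.R0)
SC (9): 0/0/0/1; 0/0/2/0; 0/0/2/1; 0/2/0/1; 0/2/2/0; 0/2/2/1; 2/2/0/1; 2/2/2/0; 2/2/2/1
TSO (12): 0/0/0/0; 0/0/0/1; 0/0/2/0; 0/0/2/1; 0/2/0/0; 0/2/0/1; 0/2/2/0; 0/2/2/1; 2/2/0/0; 2/2/0/1; 2/2/2/0; 2/2/2/1
PSO (12): 0/0/0/0; 0/0/0/1; 0/0/2/0; 0/0/2/1; 0/2/0/0; 0/2/0/1; 0/2/2/0; 0/2/2/1; 2/2/0/0; 2/2/0/1; 2/2/2/0; 2/2/2/1
target 0/0/0/1 ∈ {SC,TSO,PSO}

SC:yes TSO:yes PSO:yes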